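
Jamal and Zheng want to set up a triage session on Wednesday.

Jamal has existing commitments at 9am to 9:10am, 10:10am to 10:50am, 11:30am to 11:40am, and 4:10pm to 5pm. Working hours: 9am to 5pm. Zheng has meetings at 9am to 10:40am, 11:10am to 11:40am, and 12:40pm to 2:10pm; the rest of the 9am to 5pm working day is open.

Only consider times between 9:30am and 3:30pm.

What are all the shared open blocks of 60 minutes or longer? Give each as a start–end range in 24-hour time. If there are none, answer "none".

Jamal free within 09:00–17:00: 09:10–10:10, 10:50–11:30, 11:40–16:10.
Zheng free within 09:00–17:00: 10:40–11:10, 11:40–12:40, 14:10–17:00.
Jamal ∩ Zheng: 10:50–11:10, 11:40–12:40, 14:10–16:10.
Restricted to 09:30–15:30: 10:50–11:10, 11:40–12:40, 14:10–15:30.
Windows ≥ 60 min: 11:40–12:40, 14:10–15:30.

11:40–12:40, 14:10–15:30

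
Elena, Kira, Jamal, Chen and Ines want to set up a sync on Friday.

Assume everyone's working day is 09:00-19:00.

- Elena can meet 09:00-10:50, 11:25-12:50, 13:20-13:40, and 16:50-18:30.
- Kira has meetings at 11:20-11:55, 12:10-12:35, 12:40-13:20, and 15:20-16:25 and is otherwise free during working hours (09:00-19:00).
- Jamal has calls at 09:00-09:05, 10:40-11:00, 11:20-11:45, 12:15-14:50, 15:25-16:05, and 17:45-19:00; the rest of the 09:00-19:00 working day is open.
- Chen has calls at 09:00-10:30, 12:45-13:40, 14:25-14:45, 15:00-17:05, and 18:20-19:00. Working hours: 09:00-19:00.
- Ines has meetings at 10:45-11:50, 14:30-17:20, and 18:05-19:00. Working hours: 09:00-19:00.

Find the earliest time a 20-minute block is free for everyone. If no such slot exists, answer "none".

17:20

Kira free within 09:00–19:00: 09:00–11:20, 11:55–12:10, 12:35–12:40, 13:20–15:20, 16:25–19:00.
Jamal free within 09:00–19:00: 09:05–10:40, 11:00–11:20, 11:45–12:15, 14:50–15:25, 16:05–17:45.
Chen free within 09:00–19:00: 10:30–12:45, 13:40–14:25, 14:45–15:00, 17:05–18:20.
Ines free within 09:00–19:00: 09:00–10:45, 11:50–14:30, 17:20–18:05.
Elena ∩ Kira: 09:00–10:50, 11:55–12:10, 12:35–12:40, 13:20–13:40, 16:50–18:30.
Elena ∩ Kira ∩ Jamal: 09:05–10:40, 11:55–12:10, 16:50–17:45.
Elena ∩ Kira ∩ Jamal ∩ Chen: 10:30–10:40, 11:55–12:10, 17:05–17:45.
Elena ∩ Kira ∩ Jamal ∩ Chen ∩ Ines: 10:30–10:40, 11:55–12:10, 17:20–17:45.
Windows ≥ 20 min: 17:20–17:45.
Earliest such window starts at 17:20.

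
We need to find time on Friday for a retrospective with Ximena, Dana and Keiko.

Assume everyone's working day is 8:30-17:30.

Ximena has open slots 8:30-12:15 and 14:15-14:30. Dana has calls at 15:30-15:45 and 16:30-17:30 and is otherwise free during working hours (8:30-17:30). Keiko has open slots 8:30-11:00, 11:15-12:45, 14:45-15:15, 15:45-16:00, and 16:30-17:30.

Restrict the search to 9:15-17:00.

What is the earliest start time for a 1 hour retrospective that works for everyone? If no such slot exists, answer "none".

Dana free within 08:30–17:30: 08:30–15:30, 15:45–16:30.
Ximena ∩ Dana: 08:30–12:15, 14:15–14:30.
Ximena ∩ Dana ∩ Keiko: 08:30–11:00, 11:15–12:15.
Restricted to 09:15–17:00: 09:15–11:00, 11:15–12:15.
Windows ≥ 60 min: 09:15–11:00, 11:15–12:15.
Earliest such window starts at 09:15.

09:15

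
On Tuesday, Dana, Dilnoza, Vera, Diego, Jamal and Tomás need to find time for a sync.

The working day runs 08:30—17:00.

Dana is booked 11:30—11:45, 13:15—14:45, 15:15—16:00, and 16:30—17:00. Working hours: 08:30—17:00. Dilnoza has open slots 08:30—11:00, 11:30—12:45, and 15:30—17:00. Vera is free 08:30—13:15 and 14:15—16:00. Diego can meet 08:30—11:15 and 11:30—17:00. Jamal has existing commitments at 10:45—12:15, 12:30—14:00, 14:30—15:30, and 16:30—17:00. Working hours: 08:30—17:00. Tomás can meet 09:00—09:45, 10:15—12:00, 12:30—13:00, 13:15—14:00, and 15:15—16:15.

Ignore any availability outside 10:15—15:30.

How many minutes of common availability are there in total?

Dana free within 08:30–17:00: 08:30–11:30, 11:45–13:15, 14:45–15:15, 16:00–16:30.
Jamal free within 08:30–17:00: 08:30–10:45, 12:15–12:30, 14:00–14:30, 15:30–16:30.
Dana ∩ Dilnoza: 08:30–11:00, 11:45–12:45, 16:00–16:30.
Dana ∩ Dilnoza ∩ Vera: 08:30–11:00, 11:45–12:45.
Dana ∩ Dilnoza ∩ Vera ∩ Diego: 08:30–11:00, 11:45–12:45.
Dana ∩ Dilnoza ∩ Vera ∩ Diego ∩ Jamal: 08:30–10:45, 12:15–12:30.
Dana ∩ Dilnoza ∩ Vera ∩ Diego ∩ Jamal ∩ Tomás: 09:00–09:45, 10:15–10:45.
Restricted to 10:15–15:30: 10:15–10:45.
Total common minutes: 30.

30 minutes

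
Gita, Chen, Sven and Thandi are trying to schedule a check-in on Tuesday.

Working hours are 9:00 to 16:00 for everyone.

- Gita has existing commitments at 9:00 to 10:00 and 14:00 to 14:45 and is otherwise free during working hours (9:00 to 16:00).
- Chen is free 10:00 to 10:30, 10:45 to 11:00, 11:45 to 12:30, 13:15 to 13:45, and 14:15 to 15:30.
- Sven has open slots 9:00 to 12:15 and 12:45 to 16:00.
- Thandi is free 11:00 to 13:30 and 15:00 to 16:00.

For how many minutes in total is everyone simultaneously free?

75 minutes

Gita free within 09:00–16:00: 10:00–14:00, 14:45–16:00.
Gita ∩ Chen: 10:00–10:30, 10:45–11:00, 11:45–12:30, 13:15–13:45, 14:45–15:30.
Gita ∩ Chen ∩ Sven: 10:00–10:30, 10:45–11:00, 11:45–12:15, 13:15–13:45, 14:45–15:30.
Gita ∩ Chen ∩ Sven ∩ Thandi: 11:45–12:15, 13:15–13:30, 15:00–15:30.
Total common minutes: 30 + 15 + 30 = 75.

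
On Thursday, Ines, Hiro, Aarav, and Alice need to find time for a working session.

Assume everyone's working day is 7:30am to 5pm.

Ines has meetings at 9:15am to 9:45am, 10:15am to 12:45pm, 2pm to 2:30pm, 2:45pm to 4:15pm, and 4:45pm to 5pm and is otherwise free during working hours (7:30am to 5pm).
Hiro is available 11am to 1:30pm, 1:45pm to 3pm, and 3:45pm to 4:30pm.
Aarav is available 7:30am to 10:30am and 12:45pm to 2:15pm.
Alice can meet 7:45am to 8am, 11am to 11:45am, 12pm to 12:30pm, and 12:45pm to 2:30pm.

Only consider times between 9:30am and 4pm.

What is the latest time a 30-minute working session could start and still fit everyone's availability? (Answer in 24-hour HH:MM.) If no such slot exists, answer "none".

Ines free within 07:30–17:00: 07:30–09:15, 09:45–10:15, 12:45–14:00, 14:30–14:45, 16:15–16:45.
Ines ∩ Hiro: 12:45–13:30, 13:45–14:00, 14:30–14:45, 16:15–16:30.
Ines ∩ Hiro ∩ Aarav: 12:45–13:30, 13:45–14:00.
Ines ∩ Hiro ∩ Aarav ∩ Alice: 12:45–13:30, 13:45–14:00.
Restricted to 09:30–16:00: 12:45–13:30, 13:45–14:00.
Windows ≥ 30 min: 12:45–13:30.
Latest start in the last window 12:45–13:30 is 13:30 − 30 min = 13:00.

13:00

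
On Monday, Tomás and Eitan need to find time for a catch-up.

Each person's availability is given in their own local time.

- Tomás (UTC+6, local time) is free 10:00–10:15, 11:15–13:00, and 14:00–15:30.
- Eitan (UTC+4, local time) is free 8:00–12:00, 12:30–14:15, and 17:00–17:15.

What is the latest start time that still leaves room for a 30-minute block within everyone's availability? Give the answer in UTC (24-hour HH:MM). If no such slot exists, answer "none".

Tomás → UTC: 04:00–04:15, 05:15–07:00, 08:00–09:30.
Eitan → UTC: 04:00–08:00, 08:30–10:15, 13:00–13:15.
Tomás ∩ Eitan: 04:00–04:15, 05:15–07:00, 08:30–09:30.
Windows ≥ 30 min: 05:15–07:00, 08:30–09:30.
Latest start in the last window 08:30–09:30 is 09:30 − 30 min = 09:00.

09:00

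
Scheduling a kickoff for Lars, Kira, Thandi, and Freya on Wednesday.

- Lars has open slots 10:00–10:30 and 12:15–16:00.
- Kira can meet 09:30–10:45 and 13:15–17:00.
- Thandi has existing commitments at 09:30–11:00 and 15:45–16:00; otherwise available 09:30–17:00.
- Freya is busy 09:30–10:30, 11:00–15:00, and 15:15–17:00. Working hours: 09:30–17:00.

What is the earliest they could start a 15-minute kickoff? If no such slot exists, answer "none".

15:00

Thandi free within 09:30–17:00: 11:00–15:45, 16:00–17:00.
Freya free within 09:30–17:00: 10:30–11:00, 15:00–15:15.
Lars ∩ Kira: 10:00–10:30, 13:15–16:00.
Lars ∩ Kira ∩ Thandi: 13:15–15:45.
Lars ∩ Kira ∩ Thandi ∩ Freya: 15:00–15:15.
Windows ≥ 15 min: 15:00–15:15.
Earliest such window starts at 15:00.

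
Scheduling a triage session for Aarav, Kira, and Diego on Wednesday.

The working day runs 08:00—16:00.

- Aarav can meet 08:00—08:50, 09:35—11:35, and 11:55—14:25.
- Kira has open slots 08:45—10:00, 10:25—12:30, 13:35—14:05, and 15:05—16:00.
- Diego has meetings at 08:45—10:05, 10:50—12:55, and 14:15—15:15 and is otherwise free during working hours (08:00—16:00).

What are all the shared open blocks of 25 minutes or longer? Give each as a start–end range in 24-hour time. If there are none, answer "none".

10:25–10:50, 13:35–14:05

Diego free within 08:00–16:00: 08:00–08:45, 10:05–10:50, 12:55–14:15, 15:15–16:00.
Aarav ∩ Kira: 08:45–08:50, 09:35–10:00, 10:25–11:35, 11:55–12:30, 13:35–14:05.
Aarav ∩ Kira ∩ Diego: 10:25–10:50, 13:35–14:05.
Windows ≥ 25 min: 10:25–10:50, 13:35–14:05.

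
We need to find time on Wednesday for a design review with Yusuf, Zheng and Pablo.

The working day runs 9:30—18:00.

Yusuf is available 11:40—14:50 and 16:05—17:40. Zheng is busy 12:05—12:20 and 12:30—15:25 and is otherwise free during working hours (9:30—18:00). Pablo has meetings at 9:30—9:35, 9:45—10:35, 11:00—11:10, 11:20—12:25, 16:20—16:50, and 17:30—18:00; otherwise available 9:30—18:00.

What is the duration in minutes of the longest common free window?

40 minutes

Zheng free within 09:30–18:00: 09:30–12:05, 12:20–12:30, 15:25–18:00.
Pablo free within 09:30–18:00: 09:35–09:45, 10:35–11:00, 11:10–11:20, 12:25–16:20, 16:50–17:30.
Yusuf ∩ Zheng: 11:40–12:05, 12:20–12:30, 16:05–17:40.
Yusuf ∩ Zheng ∩ Pablo: 12:25–12:30, 16:05–16:20, 16:50–17:30.
Common window lengths: 5, 15, 40 min; longest is 40.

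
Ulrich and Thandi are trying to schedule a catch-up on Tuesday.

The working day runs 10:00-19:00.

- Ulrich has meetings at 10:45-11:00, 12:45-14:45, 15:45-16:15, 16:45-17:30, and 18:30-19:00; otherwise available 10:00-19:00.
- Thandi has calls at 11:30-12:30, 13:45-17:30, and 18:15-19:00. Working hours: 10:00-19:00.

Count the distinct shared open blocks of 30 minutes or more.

3

Ulrich free within 10:00–19:00: 10:00–10:45, 11:00–12:45, 14:45–15:45, 16:15–16:45, 17:30–18:30.
Thandi free within 10:00–19:00: 10:00–11:30, 12:30–13:45, 17:30–18:15.
Ulrich ∩ Thandi: 10:00–10:45, 11:00–11:30, 12:30–12:45, 17:30–18:15.
Windows ≥ 30 min: 10:00–10:45, 11:00–11:30, 17:30–18:15.
That's 3 windows.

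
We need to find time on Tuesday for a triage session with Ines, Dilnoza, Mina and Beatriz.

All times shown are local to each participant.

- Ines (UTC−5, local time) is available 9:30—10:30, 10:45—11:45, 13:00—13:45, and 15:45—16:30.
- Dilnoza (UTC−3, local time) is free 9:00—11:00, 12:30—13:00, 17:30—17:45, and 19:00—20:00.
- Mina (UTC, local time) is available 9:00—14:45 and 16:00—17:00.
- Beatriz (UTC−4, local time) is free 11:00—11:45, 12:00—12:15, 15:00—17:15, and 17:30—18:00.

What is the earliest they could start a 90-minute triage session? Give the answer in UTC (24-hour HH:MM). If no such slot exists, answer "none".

none

Ines → UTC: 14:30–15:30, 15:45–16:45, 18:00–18:45, 20:45–21:30.
Dilnoza → UTC: 12:00–14:00, 15:30–16:00, 20:30–20:45, 22:00–23:00.
Mina → UTC: 09:00–14:45, 16:00–17:00.
Beatriz → UTC: 15:00–15:45, 16:00–16:15, 19:00–21:15, 21:30–22:00.
Ines ∩ Dilnoza: 15:45–16:00.
Ines ∩ Dilnoza ∩ Mina: (none).
Ines ∩ Dilnoza ∩ Mina ∩ Beatriz: (none).
Windows ≥ 90 min: (none).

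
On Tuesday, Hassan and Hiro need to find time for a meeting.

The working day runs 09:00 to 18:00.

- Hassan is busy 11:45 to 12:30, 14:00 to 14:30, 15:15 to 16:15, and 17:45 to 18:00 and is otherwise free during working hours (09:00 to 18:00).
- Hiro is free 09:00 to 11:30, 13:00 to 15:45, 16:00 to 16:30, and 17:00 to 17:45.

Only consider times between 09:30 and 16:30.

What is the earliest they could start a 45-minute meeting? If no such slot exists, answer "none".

Hassan free within 09:00–18:00: 09:00–11:45, 12:30–14:00, 14:30–15:15, 16:15–17:45.
Hassan ∩ Hiro: 09:00–11:30, 13:00–14:00, 14:30–15:15, 16:15–16:30, 17:00–17:45.
Restricted to 09:30–16:30: 09:30–11:30, 13:00–14:00, 14:30–15:15, 16:15–16:30.
Windows ≥ 45 min: 09:30–11:30, 13:00–14:00, 14:30–15:15.
Earliest such window starts at 09:30.

09:30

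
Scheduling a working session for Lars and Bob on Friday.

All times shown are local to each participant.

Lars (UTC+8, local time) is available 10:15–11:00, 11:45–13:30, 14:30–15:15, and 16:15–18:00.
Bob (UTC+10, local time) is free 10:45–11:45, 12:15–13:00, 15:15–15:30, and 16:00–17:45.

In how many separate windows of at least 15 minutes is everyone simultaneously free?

Lars → UTC: 02:15–03:00, 03:45–05:30, 06:30–07:15, 08:15–10:00.
Bob → UTC: 00:45–01:45, 02:15–03:00, 05:15–05:30, 06:00–07:45.
Lars ∩ Bob: 02:15–03:00, 05:15–05:30, 06:30–07:15.
Windows ≥ 15 min: 02:15–03:00, 05:15–05:30, 06:30–07:15.
That's 3 windows.

3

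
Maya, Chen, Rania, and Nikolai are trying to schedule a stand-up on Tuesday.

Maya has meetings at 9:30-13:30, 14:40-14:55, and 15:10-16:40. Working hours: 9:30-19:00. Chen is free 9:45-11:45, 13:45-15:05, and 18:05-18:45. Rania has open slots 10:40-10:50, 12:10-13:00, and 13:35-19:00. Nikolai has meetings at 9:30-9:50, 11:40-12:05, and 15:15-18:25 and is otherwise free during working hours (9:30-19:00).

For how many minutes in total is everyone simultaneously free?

85 minutes

Maya free within 09:30–19:00: 13:30–14:40, 14:55–15:10, 16:40–19:00.
Nikolai free within 09:30–19:00: 09:50–11:40, 12:05–15:15, 18:25–19:00.
Maya ∩ Chen: 13:45–14:40, 14:55–15:05, 18:05–18:45.
Maya ∩ Chen ∩ Rania: 13:45–14:40, 14:55–15:05, 18:05–18:45.
Maya ∩ Chen ∩ Rania ∩ Nikolai: 13:45–14:40, 14:55–15:05, 18:25–18:45.
Total common minutes: 55 + 10 + 20 = 85.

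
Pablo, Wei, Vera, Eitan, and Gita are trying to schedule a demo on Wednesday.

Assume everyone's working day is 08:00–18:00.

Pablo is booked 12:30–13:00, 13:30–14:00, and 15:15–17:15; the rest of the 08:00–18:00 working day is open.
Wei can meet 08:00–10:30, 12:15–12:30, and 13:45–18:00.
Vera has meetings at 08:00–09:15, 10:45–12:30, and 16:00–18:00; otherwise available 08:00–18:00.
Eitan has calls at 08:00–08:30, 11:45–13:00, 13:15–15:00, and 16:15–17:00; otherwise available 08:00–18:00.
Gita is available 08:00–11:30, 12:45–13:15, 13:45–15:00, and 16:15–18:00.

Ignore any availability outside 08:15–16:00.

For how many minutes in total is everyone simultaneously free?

75 minutes

Pablo free within 08:00–18:00: 08:00–12:30, 13:00–13:30, 14:00–15:15, 17:15–18:00.
Vera free within 08:00–18:00: 09:15–10:45, 12:30–16:00.
Eitan free within 08:00–18:00: 08:30–11:45, 13:00–13:15, 15:00–16:15, 17:00–18:00.
Pablo ∩ Wei: 08:00–10:30, 12:15–12:30, 14:00–15:15, 17:15–18:00.
Pablo ∩ Wei ∩ Vera: 09:15–10:30, 14:00–15:15.
Pablo ∩ Wei ∩ Vera ∩ Eitan: 09:15–10:30, 15:00–15:15.
Pablo ∩ Wei ∩ Vera ∩ Eitan ∩ Gita: 09:15–10:30.
Restricted to 08:15–16:00: 09:15–10:30.
Total common minutes: 75.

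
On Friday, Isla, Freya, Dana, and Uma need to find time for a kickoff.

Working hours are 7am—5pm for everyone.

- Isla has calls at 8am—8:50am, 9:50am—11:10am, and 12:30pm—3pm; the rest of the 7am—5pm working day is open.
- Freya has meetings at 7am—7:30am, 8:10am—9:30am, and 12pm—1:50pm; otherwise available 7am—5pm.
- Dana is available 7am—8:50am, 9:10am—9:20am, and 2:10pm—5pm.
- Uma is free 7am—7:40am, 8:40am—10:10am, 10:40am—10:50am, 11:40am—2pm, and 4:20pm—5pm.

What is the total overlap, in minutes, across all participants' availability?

Isla free within 07:00–17:00: 07:00–08:00, 08:50–09:50, 11:10–12:30, 15:00–17:00.
Freya free within 07:00–17:00: 07:30–08:10, 09:30–12:00, 13:50–17:00.
Isla ∩ Freya: 07:30–08:00, 09:30–09:50, 11:10–12:00, 15:00–17:00.
Isla ∩ Freya ∩ Dana: 07:30–08:00, 15:00–17:00.
Isla ∩ Freya ∩ Dana ∩ Uma: 07:30–07:40, 16:20–17:00.
Total common minutes: 10 + 40 = 50.

50 minutes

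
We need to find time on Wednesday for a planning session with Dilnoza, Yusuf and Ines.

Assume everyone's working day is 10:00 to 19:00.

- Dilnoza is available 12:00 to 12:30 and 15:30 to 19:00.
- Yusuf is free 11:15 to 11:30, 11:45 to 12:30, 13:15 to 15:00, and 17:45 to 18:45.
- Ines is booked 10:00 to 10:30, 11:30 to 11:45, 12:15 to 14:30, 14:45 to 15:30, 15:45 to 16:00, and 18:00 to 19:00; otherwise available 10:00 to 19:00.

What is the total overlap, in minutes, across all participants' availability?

30 minutes

Ines free within 10:00–19:00: 10:30–11:30, 11:45–12:15, 14:30–14:45, 15:30–15:45, 16:00–18:00.
Dilnoza ∩ Yusuf: 12:00–12:30, 17:45–18:45.
Dilnoza ∩ Yusuf ∩ Ines: 12:00–12:15, 17:45–18:00.
Total common minutes: 15 + 15 = 30.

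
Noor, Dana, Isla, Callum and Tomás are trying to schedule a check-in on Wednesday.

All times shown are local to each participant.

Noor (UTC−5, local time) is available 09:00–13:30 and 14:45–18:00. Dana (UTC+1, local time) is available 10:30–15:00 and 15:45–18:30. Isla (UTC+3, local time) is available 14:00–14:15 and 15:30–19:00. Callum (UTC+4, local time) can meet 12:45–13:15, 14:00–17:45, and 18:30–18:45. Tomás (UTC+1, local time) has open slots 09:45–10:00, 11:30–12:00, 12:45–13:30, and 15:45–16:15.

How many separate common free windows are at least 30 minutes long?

0

Noor → UTC: 14:00–18:30, 19:45–23:00.
Dana → UTC: 09:30–14:00, 14:45–17:30.
Isla → UTC: 11:00–11:15, 12:30–16:00.
Callum → UTC: 08:45–09:15, 10:00–13:45, 14:30–14:45.
Tomás → UTC: 08:45–09:00, 10:30–11:00, 11:45–12:30, 14:45–15:15.
Noor ∩ Dana: 14:45–17:30.
Noor ∩ Dana ∩ Isla: 14:45–16:00.
Noor ∩ Dana ∩ Isla ∩ Callum: (none).
Noor ∩ Dana ∩ Isla ∩ Callum ∩ Tomás: (none).
Windows ≥ 30 min: (none).
That's 0 windows.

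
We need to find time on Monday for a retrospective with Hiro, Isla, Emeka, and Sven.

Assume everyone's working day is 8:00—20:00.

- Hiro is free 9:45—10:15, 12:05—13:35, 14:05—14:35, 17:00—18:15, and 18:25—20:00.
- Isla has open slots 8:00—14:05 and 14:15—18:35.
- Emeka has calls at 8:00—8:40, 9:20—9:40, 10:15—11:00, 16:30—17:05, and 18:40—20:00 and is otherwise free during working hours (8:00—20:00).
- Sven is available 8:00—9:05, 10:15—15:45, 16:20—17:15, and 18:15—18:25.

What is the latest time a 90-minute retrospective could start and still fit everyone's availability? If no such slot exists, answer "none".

12:05

Emeka free within 08:00–20:00: 08:40–09:20, 09:40–10:15, 11:00–16:30, 17:05–18:40.
Hiro ∩ Isla: 09:45–10:15, 12:05–13:35, 14:15–14:35, 17:00–18:15, 18:25–18:35.
Hiro ∩ Isla ∩ Emeka: 09:45–10:15, 12:05–13:35, 14:15–14:35, 17:05–18:15, 18:25–18:35.
Hiro ∩ Isla ∩ Emeka ∩ Sven: 12:05–13:35, 14:15–14:35, 17:05–17:15.
Windows ≥ 90 min: 12:05–13:35.
Latest start in the last window 12:05–13:35 is 13:35 − 90 min = 12:05.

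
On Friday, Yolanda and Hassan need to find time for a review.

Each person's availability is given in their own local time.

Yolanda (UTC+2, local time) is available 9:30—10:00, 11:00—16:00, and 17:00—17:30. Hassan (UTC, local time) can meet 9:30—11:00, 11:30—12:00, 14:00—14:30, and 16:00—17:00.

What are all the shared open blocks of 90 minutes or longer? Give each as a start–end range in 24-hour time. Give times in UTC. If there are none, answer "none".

Yolanda → UTC: 07:30–08:00, 09:00–14:00, 15:00–15:30.
Hassan → UTC: 09:30–11:00, 11:30–12:00, 14:00–14:30, 16:00–17:00.
Yolanda ∩ Hassan: 09:30–11:00, 11:30–12:00.
Windows ≥ 90 min: 09:30–11:00.

09:30–11:00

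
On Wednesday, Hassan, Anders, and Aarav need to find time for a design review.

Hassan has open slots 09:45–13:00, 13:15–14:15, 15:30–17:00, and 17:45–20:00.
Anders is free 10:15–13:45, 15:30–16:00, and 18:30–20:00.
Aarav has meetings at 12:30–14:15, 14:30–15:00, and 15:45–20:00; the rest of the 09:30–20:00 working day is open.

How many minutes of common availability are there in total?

Aarav free within 09:30–20:00: 09:30–12:30, 14:15–14:30, 15:00–15:45.
Hassan ∩ Anders: 10:15–13:00, 13:15–13:45, 15:30–16:00, 18:30–20:00.
Hassan ∩ Anders ∩ Aarav: 10:15–12:30, 15:30–15:45.
Total common minutes: 135 + 15 = 150.

150 minutes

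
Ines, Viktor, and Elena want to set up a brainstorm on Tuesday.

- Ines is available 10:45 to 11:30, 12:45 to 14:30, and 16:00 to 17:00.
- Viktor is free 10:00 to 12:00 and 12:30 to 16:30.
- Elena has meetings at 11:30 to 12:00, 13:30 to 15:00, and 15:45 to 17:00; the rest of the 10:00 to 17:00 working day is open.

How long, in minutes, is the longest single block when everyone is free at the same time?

Elena free within 10:00–17:00: 10:00–11:30, 12:00–13:30, 15:00–15:45.
Ines ∩ Viktor: 10:45–11:30, 12:45–14:30, 16:00–16:30.
Ines ∩ Viktor ∩ Elena: 10:45–11:30, 12:45–13:30.
Common window lengths: 45, 45 min; longest is 45.

45 minutes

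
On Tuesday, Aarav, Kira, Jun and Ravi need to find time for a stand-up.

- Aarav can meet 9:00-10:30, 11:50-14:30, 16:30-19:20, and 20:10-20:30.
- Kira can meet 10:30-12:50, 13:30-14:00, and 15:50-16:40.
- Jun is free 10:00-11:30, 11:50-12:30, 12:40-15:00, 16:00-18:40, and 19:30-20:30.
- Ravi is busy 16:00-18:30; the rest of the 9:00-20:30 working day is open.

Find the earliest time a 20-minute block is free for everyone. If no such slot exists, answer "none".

11:50

Ravi free within 09:00–20:30: 09:00–16:00, 18:30–20:30.
Aarav ∩ Kira: 11:50–12:50, 13:30–14:00, 16:30–16:40.
Aarav ∩ Kira ∩ Jun: 11:50–12:30, 12:40–12:50, 13:30–14:00, 16:30–16:40.
Aarav ∩ Kira ∩ Jun ∩ Ravi: 11:50–12:30, 12:40–12:50, 13:30–14:00.
Windows ≥ 20 min: 11:50–12:30, 13:30–14:00.
Earliest such window starts at 11:50.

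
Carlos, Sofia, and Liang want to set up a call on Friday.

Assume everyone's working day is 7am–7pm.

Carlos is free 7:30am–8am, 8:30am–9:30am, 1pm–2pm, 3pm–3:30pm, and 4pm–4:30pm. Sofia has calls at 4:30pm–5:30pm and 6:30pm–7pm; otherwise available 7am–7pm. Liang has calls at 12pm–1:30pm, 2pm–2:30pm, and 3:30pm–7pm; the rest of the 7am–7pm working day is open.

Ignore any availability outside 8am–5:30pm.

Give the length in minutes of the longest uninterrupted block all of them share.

60 minutes

Sofia free within 07:00–19:00: 07:00–16:30, 17:30–18:30.
Liang free within 07:00–19:00: 07:00–12:00, 13:30–14:00, 14:30–15:30.
Carlos ∩ Sofia: 07:30–08:00, 08:30–09:30, 13:00–14:00, 15:00–15:30, 16:00–16:30.
Carlos ∩ Sofia ∩ Liang: 07:30–08:00, 08:30–09:30, 13:30–14:00, 15:00–15:30.
Restricted to 08:00–17:30: 08:30–09:30, 13:30–14:00, 15:00–15:30.
Common window lengths: 60, 30, 30 min; longest is 60.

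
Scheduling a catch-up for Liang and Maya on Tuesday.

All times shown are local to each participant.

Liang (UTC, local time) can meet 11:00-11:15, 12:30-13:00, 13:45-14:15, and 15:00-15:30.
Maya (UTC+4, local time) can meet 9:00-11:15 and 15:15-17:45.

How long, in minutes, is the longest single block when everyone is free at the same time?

Liang → UTC: 11:00–11:15, 12:30–13:00, 13:45–14:15, 15:00–15:30.
Maya → UTC: 05:00–07:15, 11:15–13:45.
Liang ∩ Maya: 12:30–13:00.
Single common window of 30 minutes.

30 minutes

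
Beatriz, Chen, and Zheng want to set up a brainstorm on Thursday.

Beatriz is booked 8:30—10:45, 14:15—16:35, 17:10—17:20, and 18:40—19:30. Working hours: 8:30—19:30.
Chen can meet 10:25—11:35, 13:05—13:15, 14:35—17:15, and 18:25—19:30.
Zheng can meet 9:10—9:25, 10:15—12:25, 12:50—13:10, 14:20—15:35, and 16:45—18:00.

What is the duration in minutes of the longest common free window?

50 minutes

Beatriz free within 08:30–19:30: 10:45–14:15, 16:35–17:10, 17:20–18:40.
Beatriz ∩ Chen: 10:45–11:35, 13:05–13:15, 16:35–17:10, 18:25–18:40.
Beatriz ∩ Chen ∩ Zheng: 10:45–11:35, 13:05–13:10, 16:45–17:10.
Common window lengths: 50, 5, 25 min; longest is 50.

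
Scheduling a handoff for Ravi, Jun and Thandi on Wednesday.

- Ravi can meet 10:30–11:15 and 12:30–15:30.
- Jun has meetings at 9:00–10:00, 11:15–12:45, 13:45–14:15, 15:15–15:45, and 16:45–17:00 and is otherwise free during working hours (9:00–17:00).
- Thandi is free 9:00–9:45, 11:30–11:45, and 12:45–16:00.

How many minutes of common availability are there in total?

120 minutes

Jun free within 09:00–17:00: 10:00–11:15, 12:45–13:45, 14:15–15:15, 15:45–16:45.
Ravi ∩ Jun: 10:30–11:15, 12:45–13:45, 14:15–15:15.
Ravi ∩ Jun ∩ Thandi: 12:45–13:45, 14:15–15:15.
Total common minutes: 60 + 60 = 120.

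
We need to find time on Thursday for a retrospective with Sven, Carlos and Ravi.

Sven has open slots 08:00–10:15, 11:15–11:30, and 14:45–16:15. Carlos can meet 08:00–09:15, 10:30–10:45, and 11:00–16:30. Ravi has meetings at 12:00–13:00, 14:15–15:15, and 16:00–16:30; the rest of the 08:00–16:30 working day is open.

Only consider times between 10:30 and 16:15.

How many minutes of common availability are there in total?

Ravi free within 08:00–16:30: 08:00–12:00, 13:00–14:15, 15:15–16:00.
Sven ∩ Carlos: 08:00–09:15, 11:15–11:30, 14:45–16:15.
Sven ∩ Carlos ∩ Ravi: 08:00–09:15, 11:15–11:30, 15:15–16:00.
Restricted to 10:30–16:15: 11:15–11:30, 15:15–16:00.
Total common minutes: 15 + 45 = 60.

60 minutes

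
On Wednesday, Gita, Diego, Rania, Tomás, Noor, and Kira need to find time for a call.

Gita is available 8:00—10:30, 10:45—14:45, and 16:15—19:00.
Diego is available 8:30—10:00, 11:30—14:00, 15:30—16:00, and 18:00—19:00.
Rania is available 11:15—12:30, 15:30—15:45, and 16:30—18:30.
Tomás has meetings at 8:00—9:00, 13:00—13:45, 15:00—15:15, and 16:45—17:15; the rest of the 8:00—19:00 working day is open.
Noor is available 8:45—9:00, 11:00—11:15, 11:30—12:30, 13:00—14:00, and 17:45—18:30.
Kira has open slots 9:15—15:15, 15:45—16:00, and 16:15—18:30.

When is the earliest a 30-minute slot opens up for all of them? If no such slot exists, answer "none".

11:30

Tomás free within 08:00–19:00: 09:00–13:00, 13:45–15:00, 15:15–16:45, 17:15–19:00.
Gita ∩ Diego: 08:30–10:00, 11:30–14:00, 18:00–19:00.
Gita ∩ Diego ∩ Rania: 11:30–12:30, 18:00–18:30.
Gita ∩ Diego ∩ Rania ∩ Tomás: 11:30–12:30, 18:00–18:30.
Gita ∩ Diego ∩ Rania ∩ Tomás ∩ Noor: 11:30–12:30, 18:00–18:30.
Gita ∩ Diego ∩ Rania ∩ Tomás ∩ Noor ∩ Kira: 11:30–12:30, 18:00–18:30.
Windows ≥ 30 min: 11:30–12:30, 18:00–18:30.
Earliest such window starts at 11:30.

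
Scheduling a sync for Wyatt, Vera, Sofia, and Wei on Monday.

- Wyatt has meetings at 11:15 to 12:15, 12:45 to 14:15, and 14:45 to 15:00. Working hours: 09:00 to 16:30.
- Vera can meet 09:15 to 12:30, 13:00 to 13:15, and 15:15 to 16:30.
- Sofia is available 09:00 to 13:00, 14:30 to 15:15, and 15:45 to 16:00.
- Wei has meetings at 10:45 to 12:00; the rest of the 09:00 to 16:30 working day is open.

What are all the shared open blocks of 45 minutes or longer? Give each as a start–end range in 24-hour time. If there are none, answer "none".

Wyatt free within 09:00–16:30: 09:00–11:15, 12:15–12:45, 14:15–14:45, 15:00–16:30.
Wei free within 09:00–16:30: 09:00–10:45, 12:00–16:30.
Wyatt ∩ Vera: 09:15–11:15, 12:15–12:30, 15:15–16:30.
Wyatt ∩ Vera ∩ Sofia: 09:15–11:15, 12:15–12:30, 15:45–16:00.
Wyatt ∩ Vera ∩ Sofia ∩ Wei: 09:15–10:45, 12:15–12:30, 15:45–16:00.
Windows ≥ 45 min: 09:15–10:45.

09:15–10:45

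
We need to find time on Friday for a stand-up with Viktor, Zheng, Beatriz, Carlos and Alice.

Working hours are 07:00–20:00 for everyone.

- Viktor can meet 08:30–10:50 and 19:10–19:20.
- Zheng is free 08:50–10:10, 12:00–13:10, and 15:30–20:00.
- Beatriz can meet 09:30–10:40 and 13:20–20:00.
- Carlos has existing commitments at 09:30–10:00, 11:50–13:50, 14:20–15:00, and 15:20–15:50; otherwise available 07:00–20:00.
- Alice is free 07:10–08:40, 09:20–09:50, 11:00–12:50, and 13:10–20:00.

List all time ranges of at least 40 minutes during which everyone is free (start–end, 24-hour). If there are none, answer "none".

none

Carlos free within 07:00–20:00: 07:00–09:30, 10:00–11:50, 13:50–14:20, 15:00–15:20, 15:50–20:00.
Viktor ∩ Zheng: 08:50–10:10, 19:10–19:20.
Viktor ∩ Zheng ∩ Beatriz: 09:30–10:10, 19:10–19:20.
Viktor ∩ Zheng ∩ Beatriz ∩ Carlos: 10:00–10:10, 19:10–19:20.
Viktor ∩ Zheng ∩ Beatriz ∩ Carlos ∩ Alice: 19:10–19:20.
Windows ≥ 40 min: (none).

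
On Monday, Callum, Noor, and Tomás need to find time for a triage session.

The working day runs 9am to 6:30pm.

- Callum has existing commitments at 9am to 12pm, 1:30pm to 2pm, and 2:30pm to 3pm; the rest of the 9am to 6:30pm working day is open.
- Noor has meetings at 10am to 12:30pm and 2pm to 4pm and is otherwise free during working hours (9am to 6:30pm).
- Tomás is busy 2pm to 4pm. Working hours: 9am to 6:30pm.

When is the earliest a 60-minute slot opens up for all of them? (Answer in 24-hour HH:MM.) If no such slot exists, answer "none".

Callum free within 09:00–18:30: 12:00–13:30, 14:00–14:30, 15:00–18:30.
Noor free within 09:00–18:30: 09:00–10:00, 12:30–14:00, 16:00–18:30.
Tomás free within 09:00–18:30: 09:00–14:00, 16:00–18:30.
Callum ∩ Noor: 12:30–13:30, 16:00–18:30.
Callum ∩ Noor ∩ Tomás: 12:30–13:30, 16:00–18:30.
Windows ≥ 60 min: 12:30–13:30, 16:00–18:30.
Earliest such window starts at 12:30.

12:30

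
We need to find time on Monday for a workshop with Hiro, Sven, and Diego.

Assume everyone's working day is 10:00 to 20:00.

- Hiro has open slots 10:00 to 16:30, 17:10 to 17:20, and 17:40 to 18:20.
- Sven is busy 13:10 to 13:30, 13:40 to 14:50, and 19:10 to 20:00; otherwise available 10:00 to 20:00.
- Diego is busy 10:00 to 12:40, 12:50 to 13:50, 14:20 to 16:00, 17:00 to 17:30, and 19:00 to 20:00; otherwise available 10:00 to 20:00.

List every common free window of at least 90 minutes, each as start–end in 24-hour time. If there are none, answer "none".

Sven free within 10:00–20:00: 10:00–13:10, 13:30–13:40, 14:50–19:10.
Diego free within 10:00–20:00: 12:40–12:50, 13:50–14:20, 16:00–17:00, 17:30–19:00.
Hiro ∩ Sven: 10:00–13:10, 13:30–13:40, 14:50–16:30, 17:10–17:20, 17:40–18:20.
Hiro ∩ Sven ∩ Diego: 12:40–12:50, 16:00–16:30, 17:40–18:20.
Windows ≥ 90 min: (none).

none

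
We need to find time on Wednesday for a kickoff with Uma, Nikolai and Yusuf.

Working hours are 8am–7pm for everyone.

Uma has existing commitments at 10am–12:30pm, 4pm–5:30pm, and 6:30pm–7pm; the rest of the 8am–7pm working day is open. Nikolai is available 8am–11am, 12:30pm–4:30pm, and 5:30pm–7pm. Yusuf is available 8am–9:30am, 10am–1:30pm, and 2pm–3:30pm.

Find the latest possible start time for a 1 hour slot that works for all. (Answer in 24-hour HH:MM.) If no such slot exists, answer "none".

14:30

Uma free within 08:00–19:00: 08:00–10:00, 12:30–16:00, 17:30–18:30.
Uma ∩ Nikolai: 08:00–10:00, 12:30–16:00, 17:30–18:30.
Uma ∩ Nikolai ∩ Yusuf: 08:00–09:30, 12:30–13:30, 14:00–15:30.
Windows ≥ 60 min: 08:00–09:30, 12:30–13:30, 14:00–15:30.
Latest start in the last window 14:00–15:30 is 15:30 − 60 min = 14:30.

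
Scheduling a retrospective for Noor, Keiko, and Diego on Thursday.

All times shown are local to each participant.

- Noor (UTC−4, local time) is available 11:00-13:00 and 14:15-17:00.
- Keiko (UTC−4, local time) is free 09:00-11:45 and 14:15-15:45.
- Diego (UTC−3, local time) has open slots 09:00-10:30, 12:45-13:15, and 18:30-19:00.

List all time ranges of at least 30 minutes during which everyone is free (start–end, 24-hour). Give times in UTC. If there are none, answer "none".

Noor → UTC: 15:00–17:00, 18:15–21:00.
Keiko → UTC: 13:00–15:45, 18:15–19:45.
Diego → UTC: 12:00–13:30, 15:45–16:15, 21:30–22:00.
Noor ∩ Keiko: 15:00–15:45, 18:15–19:45.
Noor ∩ Keiko ∩ Diego: (none).
Windows ≥ 30 min: (none).

none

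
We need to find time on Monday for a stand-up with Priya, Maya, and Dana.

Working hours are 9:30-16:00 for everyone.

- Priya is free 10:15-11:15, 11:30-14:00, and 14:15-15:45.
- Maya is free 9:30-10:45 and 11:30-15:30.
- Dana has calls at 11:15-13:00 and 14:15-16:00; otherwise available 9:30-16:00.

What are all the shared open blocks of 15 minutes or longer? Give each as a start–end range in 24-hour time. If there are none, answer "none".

Dana free within 09:30–16:00: 09:30–11:15, 13:00–14:15.
Priya ∩ Maya: 10:15–10:45, 11:30–14:00, 14:15–15:30.
Priya ∩ Maya ∩ Dana: 10:15–10:45, 13:00–14:00.
Windows ≥ 15 min: 10:15–10:45, 13:00–14:00.

10:15–10:45, 13:00–14:00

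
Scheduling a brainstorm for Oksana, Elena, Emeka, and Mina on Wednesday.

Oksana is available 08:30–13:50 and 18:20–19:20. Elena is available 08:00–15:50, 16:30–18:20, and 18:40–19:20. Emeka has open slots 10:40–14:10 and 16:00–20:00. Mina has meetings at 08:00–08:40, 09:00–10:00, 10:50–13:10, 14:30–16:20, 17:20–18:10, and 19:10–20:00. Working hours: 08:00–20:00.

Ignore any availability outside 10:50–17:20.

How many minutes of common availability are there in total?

Mina free within 08:00–20:00: 08:40–09:00, 10:00–10:50, 13:10–14:30, 16:20–17:20, 18:10–19:10.
Oksana ∩ Elena: 08:30–13:50, 18:40–19:20.
Oksana ∩ Elena ∩ Emeka: 10:40–13:50, 18:40–19:20.
Oksana ∩ Elena ∩ Emeka ∩ Mina: 10:40–10:50, 13:10–13:50, 18:40–19:10.
Restricted to 10:50–17:20: 13:10–13:50.
Total common minutes: 40.

40 minutes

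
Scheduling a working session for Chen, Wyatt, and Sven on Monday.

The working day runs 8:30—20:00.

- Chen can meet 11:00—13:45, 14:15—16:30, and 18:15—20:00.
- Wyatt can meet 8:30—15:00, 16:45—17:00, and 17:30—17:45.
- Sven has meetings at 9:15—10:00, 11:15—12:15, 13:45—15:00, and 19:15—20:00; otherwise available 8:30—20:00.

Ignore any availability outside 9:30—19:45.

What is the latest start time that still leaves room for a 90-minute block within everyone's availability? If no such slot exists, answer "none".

Sven free within 08:30–20:00: 08:30–09:15, 10:00–11:15, 12:15–13:45, 15:00–19:15.
Chen ∩ Wyatt: 11:00–13:45, 14:15–15:00.
Chen ∩ Wyatt ∩ Sven: 11:00–11:15, 12:15–13:45.
Restricted to 09:30–19:45: 11:00–11:15, 12:15–13:45.
Windows ≥ 90 min: 12:15–13:45.
Latest start in the last window 12:15–13:45 is 13:45 − 90 min = 12:15.

12:15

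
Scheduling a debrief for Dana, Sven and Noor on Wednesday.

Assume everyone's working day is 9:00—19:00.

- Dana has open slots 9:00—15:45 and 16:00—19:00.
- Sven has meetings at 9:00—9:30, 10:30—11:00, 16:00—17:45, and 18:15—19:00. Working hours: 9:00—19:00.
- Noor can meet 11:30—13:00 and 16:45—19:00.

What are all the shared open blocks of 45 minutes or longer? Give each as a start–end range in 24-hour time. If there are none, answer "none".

Sven free within 09:00–19:00: 09:30–10:30, 11:00–16:00, 17:45–18:15.
Dana ∩ Sven: 09:30–10:30, 11:00–15:45, 17:45–18:15.
Dana ∩ Sven ∩ Noor: 11:30–13:00, 17:45–18:15.
Windows ≥ 45 min: 11:30–13:00.

11:30–13:00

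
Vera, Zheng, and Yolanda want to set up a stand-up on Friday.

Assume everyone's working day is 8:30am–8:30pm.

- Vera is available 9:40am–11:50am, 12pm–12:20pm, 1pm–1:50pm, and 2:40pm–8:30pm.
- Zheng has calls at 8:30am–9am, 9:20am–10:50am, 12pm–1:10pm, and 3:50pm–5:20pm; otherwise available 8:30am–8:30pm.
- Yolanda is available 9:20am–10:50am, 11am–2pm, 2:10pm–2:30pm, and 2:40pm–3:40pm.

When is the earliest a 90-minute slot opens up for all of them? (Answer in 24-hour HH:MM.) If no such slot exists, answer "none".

Zheng free within 08:30–20:30: 09:00–09:20, 10:50–12:00, 13:10–15:50, 17:20–20:30.
Vera ∩ Zheng: 10:50–11:50, 13:10–13:50, 14:40–15:50, 17:20–20:30.
Vera ∩ Zheng ∩ Yolanda: 11:00–11:50, 13:10–13:50, 14:40–15:40.
Windows ≥ 90 min: (none).

none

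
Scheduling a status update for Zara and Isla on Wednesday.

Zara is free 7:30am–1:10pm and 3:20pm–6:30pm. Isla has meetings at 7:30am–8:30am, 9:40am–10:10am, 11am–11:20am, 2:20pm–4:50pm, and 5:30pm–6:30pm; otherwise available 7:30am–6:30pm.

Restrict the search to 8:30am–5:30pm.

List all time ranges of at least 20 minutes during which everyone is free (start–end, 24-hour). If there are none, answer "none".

Isla free within 07:30–18:30: 08:30–09:40, 10:10–11:00, 11:20–14:20, 16:50–17:30.
Zara ∩ Isla: 08:30–09:40, 10:10–11:00, 11:20–13:10, 16:50–17:30.
Restricted to 08:30–17:30: 08:30–09:40, 10:10–11:00, 11:20–13:10, 16:50–17:30.
Windows ≥ 20 min: 08:30–09:40, 10:10–11:00, 11:20–13:10, 16:50–17:30.

08:30–09:40, 10:10–11:00, 11:20–13:10, 16:50–17:30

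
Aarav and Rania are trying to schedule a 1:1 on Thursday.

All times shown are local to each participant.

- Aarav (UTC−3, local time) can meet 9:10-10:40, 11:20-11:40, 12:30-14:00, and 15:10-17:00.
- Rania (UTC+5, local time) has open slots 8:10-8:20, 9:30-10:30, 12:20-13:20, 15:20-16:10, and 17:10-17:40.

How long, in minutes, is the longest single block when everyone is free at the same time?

30 minutes

Aarav → UTC: 12:10–13:40, 14:20–14:40, 15:30–17:00, 18:10–20:00.
Rania → UTC: 03:10–03:20, 04:30–05:30, 07:20–08:20, 10:20–11:10, 12:10–12:40.
Aarav ∩ Rania: 12:10–12:40.
Single common window of 30 minutes.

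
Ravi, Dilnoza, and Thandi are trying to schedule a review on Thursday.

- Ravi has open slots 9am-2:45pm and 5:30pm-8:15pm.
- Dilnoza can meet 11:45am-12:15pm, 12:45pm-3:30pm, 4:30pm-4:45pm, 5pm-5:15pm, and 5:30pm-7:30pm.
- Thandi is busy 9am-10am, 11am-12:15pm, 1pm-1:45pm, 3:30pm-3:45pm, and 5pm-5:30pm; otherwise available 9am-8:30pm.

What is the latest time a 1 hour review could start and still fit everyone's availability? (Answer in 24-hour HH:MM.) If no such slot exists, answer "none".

Thandi free within 09:00–20:30: 10:00–11:00, 12:15–13:00, 13:45–15:30, 15:45–17:00, 17:30–20:30.
Ravi ∩ Dilnoza: 11:45–12:15, 12:45–14:45, 17:30–19:30.
Ravi ∩ Dilnoza ∩ Thandi: 12:45–13:00, 13:45–14:45, 17:30–19:30.
Windows ≥ 60 min: 13:45–14:45, 17:30–19:30.
Latest start in the last window 17:30–19:30 is 19:30 − 60 min = 18:30.

18:30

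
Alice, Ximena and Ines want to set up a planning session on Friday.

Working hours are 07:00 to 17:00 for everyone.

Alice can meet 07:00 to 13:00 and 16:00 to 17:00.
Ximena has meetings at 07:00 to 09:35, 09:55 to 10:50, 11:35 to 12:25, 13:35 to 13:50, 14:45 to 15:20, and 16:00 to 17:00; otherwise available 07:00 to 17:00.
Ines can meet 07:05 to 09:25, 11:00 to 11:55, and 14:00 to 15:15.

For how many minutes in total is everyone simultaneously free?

35 minutes

Ximena free within 07:00–17:00: 09:35–09:55, 10:50–11:35, 12:25–13:35, 13:50–14:45, 15:20–16:00.
Alice ∩ Ximena: 09:35–09:55, 10:50–11:35, 12:25–13:00.
Alice ∩ Ximena ∩ Ines: 11:00–11:35.
Total common minutes: 35.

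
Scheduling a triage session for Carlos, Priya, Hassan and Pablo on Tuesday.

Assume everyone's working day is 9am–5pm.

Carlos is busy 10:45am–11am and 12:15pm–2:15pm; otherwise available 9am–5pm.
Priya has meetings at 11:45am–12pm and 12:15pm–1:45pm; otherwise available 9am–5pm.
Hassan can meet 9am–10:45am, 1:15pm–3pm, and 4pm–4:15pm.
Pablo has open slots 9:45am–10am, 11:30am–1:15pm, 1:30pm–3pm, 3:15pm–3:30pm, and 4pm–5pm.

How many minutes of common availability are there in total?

75 minutes

Carlos free within 09:00–17:00: 09:00–10:45, 11:00–12:15, 14:15–17:00.
Priya free within 09:00–17:00: 09:00–11:45, 12:00–12:15, 13:45–17:00.
Carlos ∩ Priya: 09:00–10:45, 11:00–11:45, 12:00–12:15, 14:15–17:00.
Carlos ∩ Priya ∩ Hassan: 09:00–10:45, 14:15–15:00, 16:00–16:15.
Carlos ∩ Priya ∩ Hassan ∩ Pablo: 09:45–10:00, 14:15–15:00, 16:00–16:15.
Total common minutes: 15 + 45 + 15 = 75.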